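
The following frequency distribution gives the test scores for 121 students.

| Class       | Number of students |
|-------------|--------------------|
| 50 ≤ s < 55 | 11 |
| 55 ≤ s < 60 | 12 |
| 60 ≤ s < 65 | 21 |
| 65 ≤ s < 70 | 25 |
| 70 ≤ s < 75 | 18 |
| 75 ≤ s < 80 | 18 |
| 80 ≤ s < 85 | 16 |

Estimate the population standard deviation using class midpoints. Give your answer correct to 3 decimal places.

9.059

Midpoints: 52.5, 57.5, 62.5, 67.5, 72.5, 77.5, 82.5
n = 121, Σfm = 8287.5, mean = 68.4917
Σfm² = 577556.25
Σf(m − x̄)² = Σfm² − (Σfm)²/n = 577556.25 − 8287.5²/121 = 9930.9917
Population variance = 9930.9917 / 121 = 82.0743
Standard deviation = √82.0743 = 9.0595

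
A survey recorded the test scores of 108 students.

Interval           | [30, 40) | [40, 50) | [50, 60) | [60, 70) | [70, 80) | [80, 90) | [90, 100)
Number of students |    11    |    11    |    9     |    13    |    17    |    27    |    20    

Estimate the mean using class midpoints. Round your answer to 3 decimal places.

71.204

Midpoints: 35, 45, 55, 65, 75, 85, 95
Σfm = 11×35 + 11×45 + 9×55 + 13×65 + 17×75 + 27×85 + 20×95 = 7690
n = Σf = 108
Mean = 7690 / 108 = 71.2037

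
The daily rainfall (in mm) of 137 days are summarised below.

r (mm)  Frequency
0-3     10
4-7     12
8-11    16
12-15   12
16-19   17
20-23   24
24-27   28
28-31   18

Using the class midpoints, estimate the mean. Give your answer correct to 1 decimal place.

Midpoints: 1.5, 5.5, 9.5, 13.5, 17.5, 21.5, 25.5, 29.5
Σfm = 10×1.5 + 12×5.5 + 16×9.5 + 12×13.5 + 17×17.5 + 24×21.5 + 28×25.5 + 18×29.5 = 2453.5
n = Σf = 137
Mean = 2453.5 / 137 = 17.9088

17.9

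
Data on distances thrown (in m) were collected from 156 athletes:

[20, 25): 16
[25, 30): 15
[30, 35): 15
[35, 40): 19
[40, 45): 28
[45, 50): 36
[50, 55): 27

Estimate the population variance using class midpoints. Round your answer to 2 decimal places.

93.65

Midpoints: 22.5, 27.5, 32.5, 37.5, 42.5, 47.5, 52.5
n = 156, Σfm = 6290, mean = 40.3205
Σfm² = 268225
Σf(m − x̄)² = Σfm² − (Σfm)²/n = 268225 − 6290²/156 = 14608.9744
Population variance = 14608.9744 / 156 = 93.6473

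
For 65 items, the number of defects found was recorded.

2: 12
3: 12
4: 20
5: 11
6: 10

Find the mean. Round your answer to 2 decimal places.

Values: 2, 3, 4, 5, 6
Σfx = 12×2 + 12×3 + 20×4 + 11×5 + 10×6 = 255
n = Σf = 65
Mean = 255 / 65 = 3.9231

3.92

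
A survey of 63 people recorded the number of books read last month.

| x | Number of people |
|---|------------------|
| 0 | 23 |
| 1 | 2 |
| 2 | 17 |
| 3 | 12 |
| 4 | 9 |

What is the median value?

Cumulative frequencies: 23, 25, 42, 54, 63
n = 63, so the median is the value in position (n+1)/2 = 32.
Position 32 falls at value 2.

2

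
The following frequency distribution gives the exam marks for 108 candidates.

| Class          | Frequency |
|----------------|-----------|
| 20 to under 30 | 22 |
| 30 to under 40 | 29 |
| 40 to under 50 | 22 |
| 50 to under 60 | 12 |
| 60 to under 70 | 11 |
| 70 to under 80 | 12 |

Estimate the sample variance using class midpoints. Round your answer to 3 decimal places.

Midpoints: 25, 35, 45, 55, 65, 75
n = 108, Σfm = 4830, mean = 44.7222
Σfm² = 244100
Σf(m − x̄)² = Σfm² − (Σfm)²/n = 244100 − 4830²/108 = 28091.6667
Sample variance = 28091.6667 / 107 = 262.5389

262.539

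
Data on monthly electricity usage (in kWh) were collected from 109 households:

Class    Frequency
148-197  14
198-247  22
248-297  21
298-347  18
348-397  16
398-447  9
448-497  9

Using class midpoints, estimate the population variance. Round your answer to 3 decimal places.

Midpoints: 172.5, 222.5, 272.5, 322.5, 372.5, 422.5, 472.5
n = 109, Σfm = 32852.5, mean = 301.3991
Σfm² = 10773181.25
Σf(m − x̄)² = Σfm² − (Σfm)²/n = 10773181.25 − 32852.5²/109 = 871467.8899
Population variance = 871467.8899 / 109 = 7995.1183

7995.118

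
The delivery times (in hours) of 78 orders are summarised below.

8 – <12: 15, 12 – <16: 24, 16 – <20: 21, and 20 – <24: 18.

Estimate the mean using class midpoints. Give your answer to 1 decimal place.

16.2

Midpoints: 10, 14, 18, 22
Σfm = 15×10 + 24×14 + 21×18 + 18×22 = 1260
n = Σf = 78
Mean = 1260 / 78 = 16.1538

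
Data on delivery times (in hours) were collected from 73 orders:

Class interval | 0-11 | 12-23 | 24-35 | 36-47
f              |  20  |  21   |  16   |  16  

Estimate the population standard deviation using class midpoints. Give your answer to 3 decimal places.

13.269

Midpoints: 5.5, 17.5, 29.5, 41.5
n = 73, Σfm = 1613.5, mean = 22.1027
Σfm² = 48516.25
Σf(m − x̄)² = Σfm² − (Σfm)²/n = 48516.25 − 1613.5²/73 = 12853.4795
Population variance = 12853.4795 / 73 = 176.0751
Standard deviation = √176.0751 = 13.2693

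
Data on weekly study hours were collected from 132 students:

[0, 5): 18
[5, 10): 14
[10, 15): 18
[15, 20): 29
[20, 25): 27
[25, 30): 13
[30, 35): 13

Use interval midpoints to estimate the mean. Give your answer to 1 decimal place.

Midpoints: 2.5, 7.5, 12.5, 17.5, 22.5, 27.5, 32.5
Σfm = 18×2.5 + 14×7.5 + 18×12.5 + 29×17.5 + 27×22.5 + 13×27.5 + 13×32.5 = 2270
n = Σf = 132
Mean = 2270 / 132 = 17.1970

17.2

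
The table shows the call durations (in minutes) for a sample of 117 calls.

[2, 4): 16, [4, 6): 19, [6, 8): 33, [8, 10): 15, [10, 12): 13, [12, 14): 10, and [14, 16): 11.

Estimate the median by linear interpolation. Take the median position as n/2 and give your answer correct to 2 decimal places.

7.42

Cumulative frequencies: 16, 35, 68, 83, 96, 106, 117
n = 117; position = n/2 = 58.5.
This falls in the class [6, 8): L = 6, F = 35, f = 33, h = 2.
Median ≈ 6 + ((58.5 − 35) / 33) × 2 = 7.4242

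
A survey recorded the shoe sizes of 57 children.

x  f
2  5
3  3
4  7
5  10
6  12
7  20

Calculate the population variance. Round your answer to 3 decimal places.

2.560

Values: 2, 3, 4, 5, 6, 7
n = 57, Σfx = 309, mean = 5.4211
Σfx² = 1821
Σf(x − x̄)² = Σfx² − (Σfx)²/n = 1821 − 309²/57 = 145.8947
Population variance = 145.8947 / 57 = 2.5596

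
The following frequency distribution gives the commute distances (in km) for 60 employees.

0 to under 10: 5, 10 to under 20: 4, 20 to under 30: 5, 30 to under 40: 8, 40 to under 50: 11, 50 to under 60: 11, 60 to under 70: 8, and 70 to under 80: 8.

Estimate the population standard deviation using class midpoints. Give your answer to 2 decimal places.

Midpoints: 5, 15, 25, 35, 45, 55, 65, 75
n = 60, Σfm = 2710, mean = 45.1667
Σfm² = 148300
Σf(m − x̄)² = Σfm² − (Σfm)²/n = 148300 − 2710²/60 = 25898.3333
Population variance = 25898.3333 / 60 = 431.6389
Standard deviation = √431.6389 = 20.7759

20.78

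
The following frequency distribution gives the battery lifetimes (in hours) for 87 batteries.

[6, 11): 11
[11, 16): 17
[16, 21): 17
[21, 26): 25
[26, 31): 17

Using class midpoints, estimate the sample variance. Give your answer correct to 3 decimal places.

Midpoints: 8.5, 13.5, 18.5, 23.5, 28.5
n = 87, Σfm = 1709.5, mean = 19.6494
Σfm² = 37325.75
Σf(m − x̄)² = Σfm² − (Σfm)²/n = 37325.75 − 1709.5²/87 = 3735.0575
Sample variance = 3735.0575 / 86 = 43.4309

43.431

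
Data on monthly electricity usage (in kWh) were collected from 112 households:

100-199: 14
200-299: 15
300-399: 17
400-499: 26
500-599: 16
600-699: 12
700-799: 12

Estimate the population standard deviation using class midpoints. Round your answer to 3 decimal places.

Midpoints: 149.5, 249.5, 349.5, 449.5, 549.5, 649.5, 749.5
n = 112, Σfm = 49044, mean = 437.8929
Σfm² = 25210928
Σf(m − x̄)² = Σfm² − (Σfm)²/n = 25210928 − 49044²/112 = 3734910.7143
Population variance = 3734910.7143 / 112 = 33347.4171
Standard deviation = √33347.4171 = 182.6128

182.613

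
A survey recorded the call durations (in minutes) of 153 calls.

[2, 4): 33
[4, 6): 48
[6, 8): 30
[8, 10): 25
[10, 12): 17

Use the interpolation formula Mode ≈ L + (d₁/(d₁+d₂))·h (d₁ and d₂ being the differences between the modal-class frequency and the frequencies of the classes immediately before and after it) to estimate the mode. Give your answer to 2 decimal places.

4.91

Modal class: [4, 6) (highest frequency 48).
d₁ = 48 − 33 = 15, d₂ = 48 − 30 = 18
Mode ≈ 4 + (15/(15+18)) × 2 = 4 + 0.9091 = 4.9091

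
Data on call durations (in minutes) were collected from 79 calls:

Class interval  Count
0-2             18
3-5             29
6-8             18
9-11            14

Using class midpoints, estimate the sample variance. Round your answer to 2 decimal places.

Midpoints: 1, 4, 7, 10
n = 79, Σfm = 400, mean = 5.0633
Σfm² = 2764
Σf(m − x̄)² = Σfm² − (Σfm)²/n = 2764 − 400²/79 = 738.6835
Sample variance = 738.6835 / 78 = 9.4703

9.47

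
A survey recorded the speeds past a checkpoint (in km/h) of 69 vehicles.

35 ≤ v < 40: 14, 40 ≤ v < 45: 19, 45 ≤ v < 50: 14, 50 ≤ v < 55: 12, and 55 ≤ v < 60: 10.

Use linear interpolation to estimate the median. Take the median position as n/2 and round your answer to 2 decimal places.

45.54

Cumulative frequencies: 14, 33, 47, 59, 69
n = 69; position = n/2 = 34.5.
This falls in the class 45 ≤ v < 50: L = 45, F = 33, f = 14, h = 5.
Median ≈ 45 + ((34.5 − 33) / 14) × 5 = 45.5357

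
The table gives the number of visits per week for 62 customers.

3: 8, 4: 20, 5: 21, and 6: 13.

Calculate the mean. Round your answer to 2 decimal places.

Values: 3, 4, 5, 6
Σfx = 8×3 + 20×4 + 21×5 + 13×6 = 287
n = Σf = 62
Mean = 287 / 62 = 4.6290

4.63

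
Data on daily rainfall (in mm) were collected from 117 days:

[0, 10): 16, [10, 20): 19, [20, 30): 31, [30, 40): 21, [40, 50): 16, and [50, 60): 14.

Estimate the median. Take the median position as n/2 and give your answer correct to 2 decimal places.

Cumulative frequencies: 16, 35, 66, 87, 103, 117
n = 117; position = n/2 = 58.5.
This falls in the class [20, 30): L = 20, F = 35, f = 31, h = 10.
Median ≈ 20 + ((58.5 − 35) / 31) × 10 = 27.5806

27.58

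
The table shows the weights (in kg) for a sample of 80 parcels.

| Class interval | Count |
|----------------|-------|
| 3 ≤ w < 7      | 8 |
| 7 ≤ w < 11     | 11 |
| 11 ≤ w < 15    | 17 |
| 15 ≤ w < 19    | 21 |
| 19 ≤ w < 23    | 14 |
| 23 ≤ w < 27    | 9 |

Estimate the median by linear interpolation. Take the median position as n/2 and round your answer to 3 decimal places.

Cumulative frequencies: 8, 19, 36, 57, 71, 80
n = 80; position = n/2 = 40.
This falls in the class 15 ≤ w < 19: L = 15, F = 36, f = 21, h = 4.
Median ≈ 15 + ((40 − 36) / 21) × 4 = 15.7619

15.762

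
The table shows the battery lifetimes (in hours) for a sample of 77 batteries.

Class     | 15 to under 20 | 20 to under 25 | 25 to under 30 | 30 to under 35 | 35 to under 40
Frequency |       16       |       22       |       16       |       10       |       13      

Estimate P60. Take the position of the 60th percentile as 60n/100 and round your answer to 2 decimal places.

Cumulative frequencies: 16, 38, 54, 64, 77
n = 77; position = 60n/100 = 46.2.
This falls in the class 25 to under 30: L = 25, F = 38, f = 16, h = 5.
60th percentile ≈ 25 + ((46.2 − 38) / 16) × 5 = 27.5625

27.56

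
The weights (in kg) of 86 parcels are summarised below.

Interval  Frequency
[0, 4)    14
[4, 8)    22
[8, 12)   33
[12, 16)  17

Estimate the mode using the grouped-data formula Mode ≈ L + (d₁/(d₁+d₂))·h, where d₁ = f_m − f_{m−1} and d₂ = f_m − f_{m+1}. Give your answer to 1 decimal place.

Modal class: [8, 12) (highest frequency 33).
d₁ = 33 − 22 = 11, d₂ = 33 − 17 = 16
Mode ≈ 8 + (11/(11+16)) × 4 = 8 + 1.6296 = 9.6296

9.6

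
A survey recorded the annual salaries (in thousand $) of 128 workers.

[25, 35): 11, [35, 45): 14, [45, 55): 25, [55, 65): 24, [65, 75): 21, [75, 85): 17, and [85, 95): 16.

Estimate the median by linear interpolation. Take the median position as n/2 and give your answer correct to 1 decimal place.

Cumulative frequencies: 11, 25, 50, 74, 95, 112, 128
n = 128; position = n/2 = 64.
This falls in the class [55, 65): L = 55, F = 50, f = 24, h = 10.
Median ≈ 55 + ((64 − 50) / 24) × 10 = 60.8333

60.8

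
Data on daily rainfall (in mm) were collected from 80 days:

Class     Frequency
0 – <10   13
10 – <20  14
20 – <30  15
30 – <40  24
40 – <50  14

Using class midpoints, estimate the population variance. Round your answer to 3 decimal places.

180.250

Midpoints: 5, 15, 25, 35, 45
n = 80, Σfm = 2120, mean = 26.5000
Σfm² = 70600
Σf(m − x̄)² = Σfm² − (Σfm)²/n = 70600 − 2120²/80 = 14420.0000
Population variance = 14420.0000 / 80 = 180.2500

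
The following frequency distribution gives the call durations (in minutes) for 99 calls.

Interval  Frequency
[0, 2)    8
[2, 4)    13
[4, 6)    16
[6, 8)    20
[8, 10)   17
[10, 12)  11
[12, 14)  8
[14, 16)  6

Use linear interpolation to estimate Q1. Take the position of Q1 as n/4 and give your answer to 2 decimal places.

4.47

Cumulative frequencies: 8, 21, 37, 57, 74, 85, 93, 99
n = 99; position = n/4 = 24.75.
This falls in the class [4, 6): L = 4, F = 21, f = 16, h = 2.
Lower quartile ≈ 4 + ((24.75 − 21) / 16) × 2 = 4.4688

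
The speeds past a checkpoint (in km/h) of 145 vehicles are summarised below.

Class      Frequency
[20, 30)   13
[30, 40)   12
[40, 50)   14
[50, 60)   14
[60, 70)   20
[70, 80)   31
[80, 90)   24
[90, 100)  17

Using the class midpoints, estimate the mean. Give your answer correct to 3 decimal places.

65.000

Midpoints: 25, 35, 45, 55, 65, 75, 85, 95
Σfm = 13×25 + 12×35 + 14×45 + 14×55 + 20×65 + 31×75 + 24×85 + 17×95 = 9425
n = Σf = 145
Mean = 9425 / 145 = 65.0000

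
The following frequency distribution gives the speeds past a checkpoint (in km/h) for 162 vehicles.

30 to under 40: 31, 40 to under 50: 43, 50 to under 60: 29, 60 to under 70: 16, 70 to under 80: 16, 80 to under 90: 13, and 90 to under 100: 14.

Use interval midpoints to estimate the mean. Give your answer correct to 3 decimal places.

57.346

Midpoints: 35, 45, 55, 65, 75, 85, 95
Σfm = 31×35 + 43×45 + 29×55 + 16×65 + 16×75 + 13×85 + 14×95 = 9290
n = Σf = 162
Mean = 9290 / 162 = 57.3457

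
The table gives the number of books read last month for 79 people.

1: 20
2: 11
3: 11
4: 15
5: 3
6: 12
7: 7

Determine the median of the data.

3

Cumulative frequencies: 20, 31, 42, 57, 60, 72, 79
n = 79, so the median is the value in position (n+1)/2 = 40.
Position 40 falls at value 3.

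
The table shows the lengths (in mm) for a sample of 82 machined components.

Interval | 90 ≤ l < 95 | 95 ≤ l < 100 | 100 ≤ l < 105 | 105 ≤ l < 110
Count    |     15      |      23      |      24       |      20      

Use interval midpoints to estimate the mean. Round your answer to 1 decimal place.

100.5

Midpoints: 92.5, 97.5, 102.5, 107.5
Σfm = 15×92.5 + 23×97.5 + 24×102.5 + 20×107.5 = 8240
n = Σf = 82
Mean = 8240 / 82 = 100.4878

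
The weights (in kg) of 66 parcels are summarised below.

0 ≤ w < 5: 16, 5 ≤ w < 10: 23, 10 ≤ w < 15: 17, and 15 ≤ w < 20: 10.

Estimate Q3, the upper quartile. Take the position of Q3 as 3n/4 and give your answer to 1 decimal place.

Cumulative frequencies: 16, 39, 56, 66
n = 66; position = 3n/4 = 49.5.
This falls in the class 10 ≤ w < 15: L = 10, F = 39, f = 17, h = 5.
Upper quartile ≈ 10 + ((49.5 − 39) / 17) × 5 = 13.0882

13.1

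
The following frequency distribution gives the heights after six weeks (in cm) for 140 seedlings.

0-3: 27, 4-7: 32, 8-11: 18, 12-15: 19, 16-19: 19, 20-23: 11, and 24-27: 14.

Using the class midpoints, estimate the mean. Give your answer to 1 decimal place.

11.2

Midpoints: 1.5, 5.5, 9.5, 13.5, 17.5, 21.5, 25.5
Σfm = 27×1.5 + 32×5.5 + 18×9.5 + 19×13.5 + 19×17.5 + 11×21.5 + 14×25.5 = 1570
n = Σf = 140
Mean = 1570 / 140 = 11.2143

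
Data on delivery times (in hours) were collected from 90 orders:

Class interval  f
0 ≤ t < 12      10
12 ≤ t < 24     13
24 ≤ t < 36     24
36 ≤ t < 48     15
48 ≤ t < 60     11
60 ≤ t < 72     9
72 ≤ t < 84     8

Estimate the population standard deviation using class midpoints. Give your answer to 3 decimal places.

Midpoints: 6, 18, 30, 42, 54, 66, 78
n = 90, Σfm = 3456, mean = 38.4000
Σfm² = 172584
Σf(m − x̄)² = Σfm² − (Σfm)²/n = 172584 − 3456²/90 = 39873.6000
Population variance = 39873.6000 / 90 = 443.0400
Standard deviation = √443.0400 = 21.0485

21.049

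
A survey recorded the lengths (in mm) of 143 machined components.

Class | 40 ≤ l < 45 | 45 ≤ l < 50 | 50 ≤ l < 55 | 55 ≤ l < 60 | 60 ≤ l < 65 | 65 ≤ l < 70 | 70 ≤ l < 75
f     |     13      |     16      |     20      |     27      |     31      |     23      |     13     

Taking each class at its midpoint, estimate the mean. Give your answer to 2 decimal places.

58.37

Midpoints: 42.5, 47.5, 52.5, 57.5, 62.5, 67.5, 72.5
Σfm = 13×42.5 + 16×47.5 + 20×52.5 + 27×57.5 + 31×62.5 + 23×67.5 + 13×72.5 = 8347.5
n = Σf = 143
Mean = 8347.5 / 143 = 58.3741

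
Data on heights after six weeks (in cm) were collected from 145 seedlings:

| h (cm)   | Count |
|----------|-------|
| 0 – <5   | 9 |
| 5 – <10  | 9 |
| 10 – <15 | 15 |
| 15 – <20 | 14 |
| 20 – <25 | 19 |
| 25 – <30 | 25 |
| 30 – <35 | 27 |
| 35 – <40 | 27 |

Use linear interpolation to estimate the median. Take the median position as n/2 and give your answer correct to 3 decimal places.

26.300

Cumulative frequencies: 9, 18, 33, 47, 66, 91, 118, 145
n = 145; position = n/2 = 72.5.
This falls in the class 25 – <30: L = 25, F = 66, f = 25, h = 5.
Median ≈ 25 + ((72.5 − 66) / 25) × 5 = 26.3000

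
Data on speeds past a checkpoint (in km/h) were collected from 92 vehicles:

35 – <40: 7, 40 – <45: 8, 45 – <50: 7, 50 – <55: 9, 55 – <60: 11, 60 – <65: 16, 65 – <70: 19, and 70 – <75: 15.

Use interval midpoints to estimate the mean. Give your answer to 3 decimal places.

Midpoints: 37.5, 42.5, 47.5, 52.5, 57.5, 62.5, 67.5, 72.5
Σfm = 7×37.5 + 8×42.5 + 7×47.5 + 9×52.5 + 11×57.5 + 16×62.5 + 19×67.5 + 15×72.5 = 5410
n = Σf = 92
Mean = 5410 / 92 = 58.8043

58.804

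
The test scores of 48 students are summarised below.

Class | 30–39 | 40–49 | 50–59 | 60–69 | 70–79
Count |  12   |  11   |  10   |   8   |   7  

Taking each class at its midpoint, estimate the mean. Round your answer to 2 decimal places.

Midpoints: 34.5, 44.5, 54.5, 64.5, 74.5
Σfm = 12×34.5 + 11×44.5 + 10×54.5 + 8×64.5 + 7×74.5 = 2486
n = Σf = 48
Mean = 2486 / 48 = 51.7917

51.79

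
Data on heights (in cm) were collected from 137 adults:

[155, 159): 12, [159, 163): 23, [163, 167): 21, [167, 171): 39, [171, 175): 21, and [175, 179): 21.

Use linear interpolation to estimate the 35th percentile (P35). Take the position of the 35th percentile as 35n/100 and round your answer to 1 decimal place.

165.5

Cumulative frequencies: 12, 35, 56, 95, 116, 137
n = 137; position = 35n/100 = 47.95.
This falls in the class [163, 167): L = 163, F = 35, f = 21, h = 4.
35th percentile ≈ 163 + ((47.95 − 35) / 21) × 4 = 165.4667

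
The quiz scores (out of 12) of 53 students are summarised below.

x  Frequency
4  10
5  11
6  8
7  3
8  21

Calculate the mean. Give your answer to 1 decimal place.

Values: 4, 5, 6, 7, 8
Σfx = 10×4 + 11×5 + 8×6 + 3×7 + 21×8 = 332
n = Σf = 53
Mean = 332 / 53 = 6.2642

6.3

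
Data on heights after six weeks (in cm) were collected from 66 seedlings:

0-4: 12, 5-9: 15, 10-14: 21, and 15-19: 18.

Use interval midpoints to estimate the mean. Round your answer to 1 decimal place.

Midpoints: 2, 7, 12, 17
Σfm = 12×2 + 15×7 + 21×12 + 18×17 = 687
n = Σf = 66
Mean = 687 / 66 = 10.4091

10.4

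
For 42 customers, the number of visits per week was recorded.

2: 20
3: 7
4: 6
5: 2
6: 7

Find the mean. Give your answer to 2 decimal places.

Values: 2, 3, 4, 5, 6
Σfx = 20×2 + 7×3 + 6×4 + 2×5 + 7×6 = 137
n = Σf = 42
Mean = 137 / 42 = 3.2619

3.26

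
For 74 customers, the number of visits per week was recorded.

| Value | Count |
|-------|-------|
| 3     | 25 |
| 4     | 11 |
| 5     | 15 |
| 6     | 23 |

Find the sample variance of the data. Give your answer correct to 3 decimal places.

Values: 3, 4, 5, 6
n = 74, Σfx = 332, mean = 4.4865
Σfx² = 1604
Σf(x − x̄)² = Σfx² − (Σfx)²/n = 1604 − 332²/74 = 114.4865
Sample variance = 114.4865 / 73 = 1.5683

1.568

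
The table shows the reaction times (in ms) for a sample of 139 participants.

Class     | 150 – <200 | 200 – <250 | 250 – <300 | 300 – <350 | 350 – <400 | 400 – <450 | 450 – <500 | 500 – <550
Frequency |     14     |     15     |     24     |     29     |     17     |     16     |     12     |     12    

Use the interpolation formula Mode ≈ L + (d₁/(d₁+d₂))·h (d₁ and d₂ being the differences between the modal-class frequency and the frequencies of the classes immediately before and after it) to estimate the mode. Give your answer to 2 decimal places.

314.71

Modal class: 300 – <350 (highest frequency 29).
d₁ = 29 − 24 = 5, d₂ = 29 − 17 = 12
Mode ≈ 300 + (5/(5+12)) × 50 = 300 + 14.7059 = 314.7059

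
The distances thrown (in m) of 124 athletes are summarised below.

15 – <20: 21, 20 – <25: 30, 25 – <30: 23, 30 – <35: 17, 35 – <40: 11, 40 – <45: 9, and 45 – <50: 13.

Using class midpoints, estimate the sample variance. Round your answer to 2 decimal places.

90.84

Midpoints: 17.5, 22.5, 27.5, 32.5, 37.5, 42.5, 47.5
n = 124, Σfm = 3640, mean = 29.3548
Σfm² = 118025
Σf(m − x̄)² = Σfm² − (Σfm)²/n = 118025 − 3640²/124 = 11173.3871
Sample variance = 11173.3871 / 123 = 90.8405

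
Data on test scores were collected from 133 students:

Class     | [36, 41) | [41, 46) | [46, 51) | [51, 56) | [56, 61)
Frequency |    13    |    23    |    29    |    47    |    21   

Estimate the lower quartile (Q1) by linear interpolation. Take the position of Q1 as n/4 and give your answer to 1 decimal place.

45.4

Cumulative frequencies: 13, 36, 65, 112, 133
n = 133; position = n/4 = 33.25.
This falls in the class [41, 46): L = 41, F = 13, f = 23, h = 5.
Lower quartile ≈ 41 + ((33.25 − 13) / 23) × 5 = 45.4022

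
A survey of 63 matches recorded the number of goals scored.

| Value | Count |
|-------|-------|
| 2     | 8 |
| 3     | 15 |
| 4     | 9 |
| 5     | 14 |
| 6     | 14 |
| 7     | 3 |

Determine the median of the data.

Cumulative frequencies: 8, 23, 32, 46, 60, 63
n = 63, so the median is the value in position (n+1)/2 = 32.
Position 32 falls at value 4.

4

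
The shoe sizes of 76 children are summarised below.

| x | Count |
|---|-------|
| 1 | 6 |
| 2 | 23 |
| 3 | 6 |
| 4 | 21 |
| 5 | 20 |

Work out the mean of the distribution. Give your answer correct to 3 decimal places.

3.342

Values: 1, 2, 3, 4, 5
Σfx = 6×1 + 23×2 + 6×3 + 21×4 + 20×5 = 254
n = Σf = 76
Mean = 254 / 76 = 3.3421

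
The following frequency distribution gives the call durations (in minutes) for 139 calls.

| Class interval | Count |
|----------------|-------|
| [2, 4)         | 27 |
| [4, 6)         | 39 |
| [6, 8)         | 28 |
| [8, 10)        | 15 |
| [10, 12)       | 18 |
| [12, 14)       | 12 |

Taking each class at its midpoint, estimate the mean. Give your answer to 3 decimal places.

6.914

Midpoints: 3, 5, 7, 9, 11, 13
Σfm = 27×3 + 39×5 + 28×7 + 15×9 + 18×11 + 12×13 = 961
n = Σf = 139
Mean = 961 / 139 = 6.9137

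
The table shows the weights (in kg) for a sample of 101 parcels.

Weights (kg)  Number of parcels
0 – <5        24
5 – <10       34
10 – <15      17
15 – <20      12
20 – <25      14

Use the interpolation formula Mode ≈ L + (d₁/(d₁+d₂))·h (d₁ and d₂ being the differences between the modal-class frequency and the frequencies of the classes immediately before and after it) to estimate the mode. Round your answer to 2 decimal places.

Modal class: 5 – <10 (highest frequency 34).
d₁ = 34 − 24 = 10, d₂ = 34 − 17 = 17
Mode ≈ 5 + (10/(10+17)) × 5 = 5 + 1.8519 = 6.8519

6.85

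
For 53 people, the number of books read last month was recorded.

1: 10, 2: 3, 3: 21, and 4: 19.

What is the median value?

3

Cumulative frequencies: 10, 13, 34, 53
n = 53, so the median is the value in position (n+1)/2 = 27.
Position 27 falls at value 3.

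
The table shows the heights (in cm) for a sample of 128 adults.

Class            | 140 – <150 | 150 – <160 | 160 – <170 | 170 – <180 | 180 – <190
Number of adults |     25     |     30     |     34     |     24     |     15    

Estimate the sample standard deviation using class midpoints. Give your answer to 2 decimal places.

Midpoints: 145, 155, 165, 175, 185
n = 128, Σfm = 20860, mean = 162.9688
Σfm² = 3420400
Σf(m − x̄)² = Σfm² − (Σfm)²/n = 3420400 − 20860²/128 = 20871.8750
Sample variance = 20871.8750 / 127 = 164.3455
Standard deviation = √164.3455 = 12.8197

12.82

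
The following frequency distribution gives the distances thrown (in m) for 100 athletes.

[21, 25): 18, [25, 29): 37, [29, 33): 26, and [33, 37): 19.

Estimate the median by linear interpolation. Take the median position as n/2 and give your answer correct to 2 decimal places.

Cumulative frequencies: 18, 55, 81, 100
n = 100; position = n/2 = 50.
This falls in the class [25, 29): L = 25, F = 18, f = 37, h = 4.
Median ≈ 25 + ((50 − 18) / 37) × 4 = 28.4595

28.46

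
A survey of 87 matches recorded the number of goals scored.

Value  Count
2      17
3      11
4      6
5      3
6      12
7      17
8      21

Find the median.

6

Cumulative frequencies: 17, 28, 34, 37, 49, 66, 87
n = 87, so the median is the value in position (n+1)/2 = 44.
Position 44 falls at value 6.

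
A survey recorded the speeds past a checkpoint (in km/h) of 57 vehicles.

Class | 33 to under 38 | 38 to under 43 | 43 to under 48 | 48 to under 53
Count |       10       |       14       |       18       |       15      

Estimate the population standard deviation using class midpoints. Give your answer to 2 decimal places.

Midpoints: 35.5, 40.5, 45.5, 50.5
n = 57, Σfm = 2498.5, mean = 43.8333
Σfm² = 111084.25
Σf(m − x̄)² = Σfm² − (Σfm)²/n = 111084.25 − 2498.5²/57 = 1566.6667
Population variance = 1566.6667 / 57 = 27.4854
Standard deviation = √27.4854 = 5.2427

5.24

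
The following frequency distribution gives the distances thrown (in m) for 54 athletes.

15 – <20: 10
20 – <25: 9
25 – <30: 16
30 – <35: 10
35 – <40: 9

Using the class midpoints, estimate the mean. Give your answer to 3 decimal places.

27.407

Midpoints: 17.5, 22.5, 27.5, 32.5, 37.5
Σfm = 10×17.5 + 9×22.5 + 16×27.5 + 10×32.5 + 9×37.5 = 1480
n = Σf = 54
Mean = 1480 / 54 = 27.4074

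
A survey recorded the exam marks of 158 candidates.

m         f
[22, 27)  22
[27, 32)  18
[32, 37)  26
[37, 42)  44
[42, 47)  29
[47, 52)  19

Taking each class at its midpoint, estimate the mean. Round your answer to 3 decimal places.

37.570

Midpoints: 24.5, 29.5, 34.5, 39.5, 44.5, 49.5
Σfm = 22×24.5 + 18×29.5 + 26×34.5 + 44×39.5 + 29×44.5 + 19×49.5 = 5936
n = Σf = 158
Mean = 5936 / 158 = 37.5696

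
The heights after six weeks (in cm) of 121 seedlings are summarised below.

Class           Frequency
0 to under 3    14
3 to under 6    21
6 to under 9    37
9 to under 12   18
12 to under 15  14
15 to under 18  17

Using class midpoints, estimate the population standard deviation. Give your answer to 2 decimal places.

Midpoints: 1.5, 4.5, 7.5, 10.5, 13.5, 16.5
n = 121, Σfm = 1051.5, mean = 8.6901
Σfm² = 11702.25
Σf(m − x̄)² = Σfm² − (Σfm)²/n = 11702.25 − 1051.5²/121 = 2564.6281
Population variance = 2564.6281 / 121 = 21.1953
Standard deviation = √21.1953 = 4.6038

4.60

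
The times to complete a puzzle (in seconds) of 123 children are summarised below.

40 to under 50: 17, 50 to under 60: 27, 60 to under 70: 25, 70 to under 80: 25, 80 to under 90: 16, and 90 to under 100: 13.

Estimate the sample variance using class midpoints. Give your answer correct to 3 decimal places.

Midpoints: 45, 55, 65, 75, 85, 95
n = 123, Σfm = 8345, mean = 67.8455
Σfm² = 595275
Σf(m − x̄)² = Σfm² − (Σfm)²/n = 595275 − 8345²/123 = 29104.0650
Sample variance = 29104.0650 / 122 = 238.5579

238.558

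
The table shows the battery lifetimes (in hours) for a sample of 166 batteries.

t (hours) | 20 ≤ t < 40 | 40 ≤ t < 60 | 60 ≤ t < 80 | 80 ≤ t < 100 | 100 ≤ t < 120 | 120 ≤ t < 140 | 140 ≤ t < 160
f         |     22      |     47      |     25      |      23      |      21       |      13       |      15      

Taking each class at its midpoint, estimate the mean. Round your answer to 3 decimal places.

78.795

Midpoints: 30, 50, 70, 90, 110, 130, 150
Σfm = 22×30 + 47×50 + 25×70 + 23×90 + 21×110 + 13×130 + 15×150 = 13080
n = Σf = 166
Mean = 13080 / 166 = 78.7952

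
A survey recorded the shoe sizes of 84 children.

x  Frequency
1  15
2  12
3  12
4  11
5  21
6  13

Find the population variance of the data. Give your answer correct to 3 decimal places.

Values: 1, 2, 3, 4, 5, 6
n = 84, Σfx = 302, mean = 3.5952
Σfx² = 1340
Σf(x − x̄)² = Σfx² − (Σfx)²/n = 1340 − 302²/84 = 254.2381
Population variance = 254.2381 / 84 = 3.0266

3.027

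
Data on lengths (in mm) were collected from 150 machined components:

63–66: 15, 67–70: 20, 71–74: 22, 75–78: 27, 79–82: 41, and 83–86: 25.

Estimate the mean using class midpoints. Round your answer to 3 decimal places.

76.073

Midpoints: 64.5, 68.5, 72.5, 76.5, 80.5, 84.5
Σfm = 15×64.5 + 20×68.5 + 22×72.5 + 27×76.5 + 41×80.5 + 25×84.5 = 11411
n = Σf = 150
Mean = 11411 / 150 = 76.0733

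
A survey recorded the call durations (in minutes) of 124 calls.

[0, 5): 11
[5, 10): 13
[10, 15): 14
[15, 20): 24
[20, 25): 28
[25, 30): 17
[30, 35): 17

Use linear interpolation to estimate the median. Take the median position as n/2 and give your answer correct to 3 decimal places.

Cumulative frequencies: 11, 24, 38, 62, 90, 107, 124
n = 124; position = n/2 = 62.
This falls in the class [15, 20): L = 15, F = 38, f = 24, h = 5.
Median ≈ 15 + ((62 − 38) / 24) × 5 = 20.0000

20.000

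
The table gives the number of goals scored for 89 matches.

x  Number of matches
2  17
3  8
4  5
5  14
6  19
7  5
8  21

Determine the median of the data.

6

Cumulative frequencies: 17, 25, 30, 44, 63, 68, 89
n = 89, so the median is the value in position (n+1)/2 = 45.
Position 45 falls at value 6.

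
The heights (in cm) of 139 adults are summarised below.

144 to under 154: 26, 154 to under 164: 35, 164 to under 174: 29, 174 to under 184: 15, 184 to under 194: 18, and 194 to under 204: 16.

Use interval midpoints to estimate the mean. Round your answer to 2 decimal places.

169.86

Midpoints: 149, 159, 169, 179, 189, 199
Σfm = 26×149 + 35×159 + 29×169 + 15×179 + 18×189 + 16×199 = 23611
n = Σf = 139
Mean = 23611 / 139 = 169.8633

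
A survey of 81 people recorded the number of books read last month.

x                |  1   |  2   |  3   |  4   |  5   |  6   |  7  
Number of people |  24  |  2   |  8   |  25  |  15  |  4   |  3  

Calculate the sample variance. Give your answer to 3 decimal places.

3.208

Values: 1, 2, 3, 4, 5, 6, 7
n = 81, Σfx = 272, mean = 3.3580
Σfx² = 1170
Σf(x − x̄)² = Σfx² − (Σfx)²/n = 1170 − 272²/81 = 256.6173
Sample variance = 256.6173 / 80 = 3.2077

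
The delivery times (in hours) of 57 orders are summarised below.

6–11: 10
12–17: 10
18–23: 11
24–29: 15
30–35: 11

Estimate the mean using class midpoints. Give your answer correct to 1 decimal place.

21.2

Midpoints: 8.5, 14.5, 20.5, 26.5, 32.5
Σfm = 10×8.5 + 10×14.5 + 11×20.5 + 15×26.5 + 11×32.5 = 1210.5
n = Σf = 57
Mean = 1210.5 / 57 = 21.2368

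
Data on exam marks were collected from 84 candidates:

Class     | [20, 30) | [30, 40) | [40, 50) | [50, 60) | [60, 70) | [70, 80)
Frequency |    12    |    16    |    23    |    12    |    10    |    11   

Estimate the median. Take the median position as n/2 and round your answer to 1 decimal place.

Cumulative frequencies: 12, 28, 51, 63, 73, 84
n = 84; position = n/2 = 42.
This falls in the class [40, 50): L = 40, F = 28, f = 23, h = 10.
Median ≈ 40 + ((42 − 28) / 23) × 10 = 46.0870

46.1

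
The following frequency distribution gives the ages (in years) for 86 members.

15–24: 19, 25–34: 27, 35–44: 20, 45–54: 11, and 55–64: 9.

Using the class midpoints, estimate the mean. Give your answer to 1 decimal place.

Midpoints: 19.5, 29.5, 39.5, 49.5, 59.5
Σfm = 19×19.5 + 27×29.5 + 20×39.5 + 11×49.5 + 9×59.5 = 3037
n = Σf = 86
Mean = 3037 / 86 = 35.3140

35.3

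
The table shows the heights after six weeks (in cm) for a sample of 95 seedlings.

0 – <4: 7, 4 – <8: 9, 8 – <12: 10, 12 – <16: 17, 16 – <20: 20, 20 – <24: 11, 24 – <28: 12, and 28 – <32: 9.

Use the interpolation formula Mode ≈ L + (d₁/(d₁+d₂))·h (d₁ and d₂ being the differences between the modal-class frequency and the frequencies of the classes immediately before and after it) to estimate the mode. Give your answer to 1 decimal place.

17.0

Modal class: 16 – <20 (highest frequency 20).
d₁ = 20 − 17 = 3, d₂ = 20 − 11 = 9
Mode ≈ 16 + (3/(3+9)) × 4 = 16 + 1.0000 = 17.0000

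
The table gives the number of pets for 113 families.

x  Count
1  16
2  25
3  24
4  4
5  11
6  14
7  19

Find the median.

Cumulative frequencies: 16, 41, 65, 69, 80, 94, 113
n = 113, so the median is the value in position (n+1)/2 = 57.
Position 57 falls at value 3.

3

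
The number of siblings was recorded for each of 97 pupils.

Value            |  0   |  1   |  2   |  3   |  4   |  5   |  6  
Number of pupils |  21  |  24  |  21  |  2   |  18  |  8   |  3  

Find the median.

Cumulative frequencies: 21, 45, 66, 68, 86, 94, 97
n = 97, so the median is the value in position (n+1)/2 = 49.
Position 49 falls at value 2.

2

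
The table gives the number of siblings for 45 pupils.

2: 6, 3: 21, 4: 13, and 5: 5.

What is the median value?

Cumulative frequencies: 6, 27, 40, 45
n = 45, so the median is the value in position (n+1)/2 = 23.
Position 23 falls at value 3.

3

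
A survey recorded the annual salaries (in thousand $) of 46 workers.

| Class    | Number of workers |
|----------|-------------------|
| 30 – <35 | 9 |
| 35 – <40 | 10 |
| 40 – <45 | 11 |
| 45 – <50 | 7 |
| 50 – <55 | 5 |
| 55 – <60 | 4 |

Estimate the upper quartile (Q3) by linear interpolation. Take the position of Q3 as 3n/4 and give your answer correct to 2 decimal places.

Cumulative frequencies: 9, 19, 30, 37, 42, 46
n = 46; position = 3n/4 = 34.5.
This falls in the class 45 – <50: L = 45, F = 30, f = 7, h = 5.
Upper quartile ≈ 45 + ((34.5 − 30) / 7) × 5 = 48.2143

48.21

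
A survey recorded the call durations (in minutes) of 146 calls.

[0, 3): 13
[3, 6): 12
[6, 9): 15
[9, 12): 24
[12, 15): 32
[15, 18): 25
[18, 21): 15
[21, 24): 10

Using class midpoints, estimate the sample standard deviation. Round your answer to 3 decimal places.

Midpoints: 1.5, 4.5, 7.5, 10.5, 13.5, 16.5, 19.5, 22.5
n = 146, Σfm = 1800, mean = 12.3288
Σfm² = 27166.5
Σf(m − x̄)² = Σfm² − (Σfm)²/n = 27166.5 − 1800²/146 = 4974.7192
Sample variance = 4974.7192 / 145 = 34.3084
Standard deviation = √34.3084 = 5.8573

5.857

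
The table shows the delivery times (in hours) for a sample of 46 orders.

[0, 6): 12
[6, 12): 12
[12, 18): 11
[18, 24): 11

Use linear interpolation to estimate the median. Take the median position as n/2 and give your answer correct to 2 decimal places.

11.50

Cumulative frequencies: 12, 24, 35, 46
n = 46; position = n/2 = 23.
This falls in the class [6, 12): L = 6, F = 12, f = 12, h = 6.
Median ≈ 6 + ((23 − 12) / 12) × 6 = 11.5000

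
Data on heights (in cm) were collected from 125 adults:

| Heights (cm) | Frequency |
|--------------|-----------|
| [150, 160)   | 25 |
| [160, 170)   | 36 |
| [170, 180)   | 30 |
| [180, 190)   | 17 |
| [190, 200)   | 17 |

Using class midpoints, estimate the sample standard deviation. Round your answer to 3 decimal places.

13.051

Midpoints: 155, 165, 175, 185, 195
n = 125, Σfm = 21525, mean = 172.2000
Σfm² = 3727725
Σf(m − x̄)² = Σfm² − (Σfm)²/n = 3727725 − 21525²/125 = 21120.0000
Sample variance = 21120.0000 / 124 = 170.3226
Standard deviation = √170.3226 = 13.0508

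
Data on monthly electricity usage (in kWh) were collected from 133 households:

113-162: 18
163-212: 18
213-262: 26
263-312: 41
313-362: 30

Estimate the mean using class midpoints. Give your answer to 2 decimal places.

Midpoints: 137.5, 187.5, 237.5, 287.5, 337.5
Σfm = 18×137.5 + 18×187.5 + 26×237.5 + 41×287.5 + 30×337.5 = 33937.5
n = Σf = 133
Mean = 33937.5 / 133 = 255.1692

255.17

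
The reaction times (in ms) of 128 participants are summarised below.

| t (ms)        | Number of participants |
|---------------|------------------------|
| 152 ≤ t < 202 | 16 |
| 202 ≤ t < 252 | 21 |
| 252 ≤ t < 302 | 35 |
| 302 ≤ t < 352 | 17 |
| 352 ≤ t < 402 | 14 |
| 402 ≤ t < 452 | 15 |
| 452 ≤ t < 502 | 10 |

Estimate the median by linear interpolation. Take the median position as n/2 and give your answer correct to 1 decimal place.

Cumulative frequencies: 16, 37, 72, 89, 103, 118, 128
n = 128; position = n/2 = 64.
This falls in the class 252 ≤ t < 302: L = 252, F = 37, f = 35, h = 50.
Median ≈ 252 + ((64 − 37) / 35) × 50 = 290.5714

290.6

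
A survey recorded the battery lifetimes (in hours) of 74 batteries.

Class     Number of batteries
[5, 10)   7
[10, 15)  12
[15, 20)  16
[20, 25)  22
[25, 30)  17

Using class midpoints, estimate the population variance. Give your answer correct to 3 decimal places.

39.810

Midpoints: 7.5, 12.5, 17.5, 22.5, 27.5
n = 74, Σfm = 1445, mean = 19.5270
Σfm² = 31162.5
Σf(m − x̄)² = Σfm² − (Σfm)²/n = 31162.5 − 1445²/74 = 2945.9459
Population variance = 2945.9459 / 74 = 39.8101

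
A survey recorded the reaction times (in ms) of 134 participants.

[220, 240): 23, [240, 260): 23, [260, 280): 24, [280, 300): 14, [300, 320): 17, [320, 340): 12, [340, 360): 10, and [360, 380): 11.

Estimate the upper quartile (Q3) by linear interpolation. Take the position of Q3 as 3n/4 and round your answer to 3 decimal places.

Cumulative frequencies: 23, 46, 70, 84, 101, 113, 123, 134
n = 134; position = 3n/4 = 100.5.
This falls in the class [300, 320): L = 300, F = 84, f = 17, h = 20.
Upper quartile ≈ 300 + ((100.5 − 84) / 17) × 20 = 319.4118

319.412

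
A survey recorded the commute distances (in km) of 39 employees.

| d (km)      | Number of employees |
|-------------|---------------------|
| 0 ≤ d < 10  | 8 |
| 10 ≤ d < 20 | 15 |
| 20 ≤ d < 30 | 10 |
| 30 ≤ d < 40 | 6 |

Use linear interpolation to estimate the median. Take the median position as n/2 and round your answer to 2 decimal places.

17.67

Cumulative frequencies: 8, 23, 33, 39
n = 39; position = n/2 = 19.5.
This falls in the class 10 ≤ d < 20: L = 10, F = 8, f = 15, h = 10.
Median ≈ 10 + ((19.5 − 8) / 15) × 10 = 17.6667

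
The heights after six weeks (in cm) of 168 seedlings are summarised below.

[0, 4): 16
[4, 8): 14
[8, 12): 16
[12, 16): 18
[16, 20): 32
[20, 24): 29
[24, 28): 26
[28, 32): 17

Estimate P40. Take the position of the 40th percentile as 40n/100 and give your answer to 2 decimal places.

Cumulative frequencies: 16, 30, 46, 64, 96, 125, 151, 168
n = 168; position = 40n/100 = 67.2.
This falls in the class [16, 20): L = 16, F = 64, f = 32, h = 4.
40th percentile ≈ 16 + ((67.2 − 64) / 32) × 4 = 16.4000

16.40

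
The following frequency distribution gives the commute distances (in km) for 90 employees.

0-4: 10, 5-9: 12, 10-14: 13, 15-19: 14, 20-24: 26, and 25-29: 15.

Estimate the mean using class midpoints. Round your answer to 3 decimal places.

Midpoints: 2, 7, 12, 17, 22, 27
Σfm = 10×2 + 12×7 + 13×12 + 14×17 + 26×22 + 15×27 = 1475
n = Σf = 90
Mean = 1475 / 90 = 16.3889

16.389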